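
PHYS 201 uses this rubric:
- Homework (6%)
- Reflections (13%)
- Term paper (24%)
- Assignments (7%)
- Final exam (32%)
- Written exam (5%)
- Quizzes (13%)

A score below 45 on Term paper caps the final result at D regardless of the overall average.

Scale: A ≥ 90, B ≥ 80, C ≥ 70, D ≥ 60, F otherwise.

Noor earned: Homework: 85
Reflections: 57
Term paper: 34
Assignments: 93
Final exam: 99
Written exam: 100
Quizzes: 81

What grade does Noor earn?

Term paper score 34 < 45: minimum not met.
Weighted total:
  Homework 85 × 0.06 = 5.1
  Reflections 57 × 0.13 = 7.41
  Term paper 34 × 0.24 = 8.16
  Assignments 93 × 0.07 = 6.51
  Final exam 99 × 0.32 = 31.68
  Written exam 100 × 0.05 = 5
  Quizzes 81 × 0.13 = 10.53
Sum = 74.39
74.39 would be C; cap at D applies → D.

D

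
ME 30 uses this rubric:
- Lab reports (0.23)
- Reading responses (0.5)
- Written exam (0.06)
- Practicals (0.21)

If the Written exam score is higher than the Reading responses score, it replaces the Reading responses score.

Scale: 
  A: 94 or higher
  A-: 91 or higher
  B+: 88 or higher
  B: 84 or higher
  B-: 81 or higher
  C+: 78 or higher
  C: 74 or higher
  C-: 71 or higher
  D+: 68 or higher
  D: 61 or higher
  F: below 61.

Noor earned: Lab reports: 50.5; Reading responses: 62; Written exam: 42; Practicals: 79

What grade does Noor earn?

D

Written exam (42) ≤ Reading responses (62), so Reading responses stays at 62.
Weighted total:
  Lab reports 50.5 × 0.23 = 11.615
  Reading responses 62 × 0.5 = 31
  Written exam 42 × 0.06 = 2.52
  Practicals 79 × 0.21 = 16.59
Sum = 61.725
61.725 is ≥ 61 and < 68 → D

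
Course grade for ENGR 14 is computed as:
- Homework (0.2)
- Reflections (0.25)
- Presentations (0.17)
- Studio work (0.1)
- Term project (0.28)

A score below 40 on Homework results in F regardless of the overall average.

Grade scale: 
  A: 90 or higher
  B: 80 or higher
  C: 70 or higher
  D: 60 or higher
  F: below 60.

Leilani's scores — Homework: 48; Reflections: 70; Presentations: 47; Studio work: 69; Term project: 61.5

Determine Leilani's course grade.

F

Homework score 48 ≥ 40: minimum met.
Weighted total:
  Homework 48 × 0.2 = 9.6
  Reflections 70 × 0.25 = 17.5
  Presentations 47 × 0.17 = 7.99
  Studio work 69 × 0.1 = 6.9
  Term project 61.5 × 0.28 = 17.22
Sum = 59.21
59.21 < 60 → F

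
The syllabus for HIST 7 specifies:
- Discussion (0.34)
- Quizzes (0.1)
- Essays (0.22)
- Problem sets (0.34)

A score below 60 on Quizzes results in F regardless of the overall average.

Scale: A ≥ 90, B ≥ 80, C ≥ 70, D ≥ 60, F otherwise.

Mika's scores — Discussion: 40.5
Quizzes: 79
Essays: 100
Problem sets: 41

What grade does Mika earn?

Quizzes score 79 ≥ 60: minimum met.
Weighted total:
  Discussion 40.5 × 0.34 = 13.77
  Quizzes 79 × 0.1 = 7.9
  Essays 100 × 0.22 = 22
  Problem sets 41 × 0.34 = 13.94
Sum = 57.61
57.61 < 60 → F

F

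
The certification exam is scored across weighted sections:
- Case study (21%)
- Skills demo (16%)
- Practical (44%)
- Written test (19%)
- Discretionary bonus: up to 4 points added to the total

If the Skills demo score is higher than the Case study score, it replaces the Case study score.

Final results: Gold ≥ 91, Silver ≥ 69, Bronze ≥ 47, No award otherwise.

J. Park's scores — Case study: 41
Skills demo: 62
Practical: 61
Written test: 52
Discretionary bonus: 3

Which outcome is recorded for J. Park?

Skills demo (62) > Case study (41), so Case study counts as 62.
Weighted total:
  Case study 62 × 0.21 = 13.02
  Skills demo 62 × 0.16 = 9.92
  Practical 61 × 0.44 = 26.84
  Written test 52 × 0.19 = 9.88
Sum = 59.66
Discretionary bonus: 59.66 + 3 = 62.66
62.66 is ≥ 47 and < 69 → Bronze

Bronze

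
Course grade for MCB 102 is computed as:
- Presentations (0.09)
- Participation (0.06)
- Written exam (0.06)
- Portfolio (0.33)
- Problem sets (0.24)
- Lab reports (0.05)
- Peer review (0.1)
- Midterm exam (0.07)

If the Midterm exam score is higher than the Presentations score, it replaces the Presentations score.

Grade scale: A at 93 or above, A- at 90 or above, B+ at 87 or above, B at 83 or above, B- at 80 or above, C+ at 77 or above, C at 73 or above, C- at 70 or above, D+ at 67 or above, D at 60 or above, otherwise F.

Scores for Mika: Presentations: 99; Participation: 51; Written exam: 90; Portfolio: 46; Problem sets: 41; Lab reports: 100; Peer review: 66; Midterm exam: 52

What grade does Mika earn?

Midterm exam (52) ≤ Presentations (99), so Presentations stays at 99.
Weighted total:
  Presentations 99 × 0.09 = 8.91
  Participation 51 × 0.06 = 3.06
  Written exam 90 × 0.06 = 5.4
  Portfolio 46 × 0.33 = 15.18
  Problem sets 41 × 0.24 = 9.84
  Lab reports 100 × 0.05 = 5
  Peer review 66 × 0.1 = 6.6
  Midterm exam 52 × 0.07 = 3.64
Sum = 57.63
57.63 < 60 → F

F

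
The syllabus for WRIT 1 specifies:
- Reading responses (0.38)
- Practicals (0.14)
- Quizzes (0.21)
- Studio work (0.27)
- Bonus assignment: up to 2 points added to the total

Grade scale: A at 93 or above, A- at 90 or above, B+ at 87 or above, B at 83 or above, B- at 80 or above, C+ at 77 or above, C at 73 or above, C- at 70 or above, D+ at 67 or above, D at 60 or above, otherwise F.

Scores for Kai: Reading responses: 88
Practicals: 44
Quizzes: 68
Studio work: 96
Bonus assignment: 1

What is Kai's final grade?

B-

Weighted total:
  Reading responses 88 × 0.38 = 33.44
  Practicals 44 × 0.14 = 6.16
  Quizzes 68 × 0.21 = 14.28
  Studio work 96 × 0.27 = 25.92
Sum = 79.8
Bonus assignment: 79.8 + 1 = 80.8
80.8 is ≥ 80 and < 83 → B-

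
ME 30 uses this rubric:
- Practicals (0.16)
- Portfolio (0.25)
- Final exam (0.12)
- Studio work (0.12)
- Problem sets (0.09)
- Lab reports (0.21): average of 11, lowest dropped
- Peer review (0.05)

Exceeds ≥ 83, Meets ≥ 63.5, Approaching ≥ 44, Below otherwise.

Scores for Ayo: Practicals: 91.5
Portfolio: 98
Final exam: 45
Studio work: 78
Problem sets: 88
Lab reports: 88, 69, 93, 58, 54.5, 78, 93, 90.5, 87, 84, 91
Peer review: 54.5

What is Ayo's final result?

Meets

Lab reports: drop 54.5 → average of remaining 10 = 831.5/10 = 83.15
Weighted total:
  Practicals 91.5 × 0.16 = 14.64
  Portfolio 98 × 0.25 = 24.5
  Final exam 45 × 0.12 = 5.4
  Studio work 78 × 0.12 = 9.36
  Problem sets 88 × 0.09 = 7.92
  Lab reports 83.15 × 0.21 = 17.4615
  Peer review 54.5 × 0.05 = 2.725
Sum = 82.0065
82.0065 is ≥ 63.5 and < 83 → Meets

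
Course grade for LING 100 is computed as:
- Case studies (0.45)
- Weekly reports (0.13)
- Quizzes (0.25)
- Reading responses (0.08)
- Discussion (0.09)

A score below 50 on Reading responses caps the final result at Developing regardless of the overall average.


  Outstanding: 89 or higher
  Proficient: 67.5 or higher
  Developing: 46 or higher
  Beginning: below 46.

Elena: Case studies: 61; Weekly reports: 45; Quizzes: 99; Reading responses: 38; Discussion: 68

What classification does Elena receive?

Developing

Reading responses score 38 < 50: minimum not met.
Weighted total:
  Case studies 61 × 0.45 = 27.45
  Weekly reports 45 × 0.13 = 5.85
  Quizzes 99 × 0.25 = 24.75
  Reading responses 38 × 0.08 = 3.04
  Discussion 68 × 0.09 = 6.12
Sum = 67.21
67.21 would be Developing; cap at Developing applies → Developing.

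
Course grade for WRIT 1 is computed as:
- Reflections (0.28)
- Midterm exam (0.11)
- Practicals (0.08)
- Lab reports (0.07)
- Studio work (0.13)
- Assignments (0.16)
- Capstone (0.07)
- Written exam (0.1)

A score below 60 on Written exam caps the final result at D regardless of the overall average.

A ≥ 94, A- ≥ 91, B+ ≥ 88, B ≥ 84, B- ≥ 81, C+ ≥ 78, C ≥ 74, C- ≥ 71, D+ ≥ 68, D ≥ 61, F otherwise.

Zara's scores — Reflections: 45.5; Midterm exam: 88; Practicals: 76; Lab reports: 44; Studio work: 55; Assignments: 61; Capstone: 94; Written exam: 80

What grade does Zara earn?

D

Written exam score 80 ≥ 60: minimum met.
Weighted total:
  Reflections 45.5 × 0.28 = 12.74
  Midterm exam 88 × 0.11 = 9.68
  Practicals 76 × 0.08 = 6.08
  Lab reports 44 × 0.07 = 3.08
  Studio work 55 × 0.13 = 7.15
  Assignments 61 × 0.16 = 9.76
  Capstone 94 × 0.07 = 6.58
  Written exam 80 × 0.1 = 8
Sum = 63.07
63.07 is ≥ 61 and < 68 → D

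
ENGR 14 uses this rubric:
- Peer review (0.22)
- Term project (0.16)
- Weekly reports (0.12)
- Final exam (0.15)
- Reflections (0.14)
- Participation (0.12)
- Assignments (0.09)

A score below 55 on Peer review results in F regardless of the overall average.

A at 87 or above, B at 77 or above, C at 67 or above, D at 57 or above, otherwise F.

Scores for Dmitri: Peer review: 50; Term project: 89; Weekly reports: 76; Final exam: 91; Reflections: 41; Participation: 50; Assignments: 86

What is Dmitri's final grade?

Peer review score 50 < 55: minimum not met.
Weighted total:
  Peer review 50 × 0.22 = 11
  Term project 89 × 0.16 = 14.24
  Weekly reports 76 × 0.12 = 9.12
  Final exam 91 × 0.15 = 13.65
  Reflections 41 × 0.14 = 5.74
  Participation 50 × 0.12 = 6
  Assignments 86 × 0.09 = 7.74
Sum = 67.49
Because the Peer review minimum was not met, the result is F.

F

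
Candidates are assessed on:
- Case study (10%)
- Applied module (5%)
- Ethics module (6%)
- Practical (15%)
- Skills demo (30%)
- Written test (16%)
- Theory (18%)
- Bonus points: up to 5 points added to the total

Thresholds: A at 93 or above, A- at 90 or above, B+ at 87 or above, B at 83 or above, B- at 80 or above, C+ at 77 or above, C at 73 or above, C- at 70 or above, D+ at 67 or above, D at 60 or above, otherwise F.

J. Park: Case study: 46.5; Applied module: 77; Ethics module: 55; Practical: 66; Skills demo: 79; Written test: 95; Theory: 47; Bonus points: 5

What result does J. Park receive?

Weighted total:
  Case study 46.5 × 0.1 = 4.65
  Applied module 77 × 0.05 = 3.85
  Ethics module 55 × 0.06 = 3.3
  Practical 66 × 0.15 = 9.9
  Skills demo 79 × 0.3 = 23.7
  Written test 95 × 0.16 = 15.2
  Theory 47 × 0.18 = 8.46
Sum = 69.06
Bonus points: 69.06 + 5 = 74.06
74.06 is ≥ 73 and < 77 → C

C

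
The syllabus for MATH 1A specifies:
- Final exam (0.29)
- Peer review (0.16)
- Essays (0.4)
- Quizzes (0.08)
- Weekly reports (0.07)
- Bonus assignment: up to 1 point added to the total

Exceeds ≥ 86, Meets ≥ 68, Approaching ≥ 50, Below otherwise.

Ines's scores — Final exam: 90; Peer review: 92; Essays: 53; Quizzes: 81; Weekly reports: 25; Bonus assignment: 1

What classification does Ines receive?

Weighted total:
  Final exam 90 × 0.29 = 26.1
  Peer review 92 × 0.16 = 14.72
  Essays 53 × 0.4 = 21.2
  Quizzes 81 × 0.08 = 6.48
  Weekly reports 25 × 0.07 = 1.75
Sum = 70.25
Bonus assignment: 70.25 + 1 = 71.25
71.25 is ≥ 68 and < 86 → Meets

Meets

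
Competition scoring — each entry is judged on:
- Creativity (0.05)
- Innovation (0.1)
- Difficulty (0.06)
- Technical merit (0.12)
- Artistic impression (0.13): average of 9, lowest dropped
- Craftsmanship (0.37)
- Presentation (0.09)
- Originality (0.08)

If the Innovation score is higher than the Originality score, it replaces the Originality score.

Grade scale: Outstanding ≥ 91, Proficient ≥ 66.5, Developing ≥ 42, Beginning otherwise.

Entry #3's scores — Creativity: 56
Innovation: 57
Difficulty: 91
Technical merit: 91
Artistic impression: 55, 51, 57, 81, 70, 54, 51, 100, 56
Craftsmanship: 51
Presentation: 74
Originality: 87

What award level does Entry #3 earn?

Developing

Artistic impression: drop 51 → average of remaining 8 = 524/8 = 65.5
Innovation (57) ≤ Originality (87), so Originality stays at 87.
Weighted total:
  Creativity 56 × 0.05 = 2.8
  Innovation 57 × 0.1 = 5.7
  Difficulty 91 × 0.06 = 5.46
  Technical merit 91 × 0.12 = 10.92
  Artistic impression 65.5 × 0.13 = 8.515
  Craftsmanship 51 × 0.37 = 18.87
  Presentation 74 × 0.09 = 6.66
  Originality 87 × 0.08 = 6.96
Sum = 65.885
65.885 is ≥ 42 and < 66.5 → Developing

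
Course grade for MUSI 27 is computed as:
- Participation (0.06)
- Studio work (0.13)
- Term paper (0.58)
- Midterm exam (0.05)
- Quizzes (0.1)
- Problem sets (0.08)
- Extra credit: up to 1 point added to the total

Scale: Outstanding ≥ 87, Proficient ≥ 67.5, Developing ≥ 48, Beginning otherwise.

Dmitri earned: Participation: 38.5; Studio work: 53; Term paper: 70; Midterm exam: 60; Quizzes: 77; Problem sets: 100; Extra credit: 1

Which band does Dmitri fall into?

Proficient

Weighted total:
  Participation 38.5 × 0.06 = 2.31
  Studio work 53 × 0.13 = 6.89
  Term paper 70 × 0.58 = 40.6
  Midterm exam 60 × 0.05 = 3
  Quizzes 77 × 0.1 = 7.7
  Problem sets 100 × 0.08 = 8
Sum = 68.5
Extra credit: 68.5 + 1 = 69.5
69.5 is ≥ 67.5 and < 87 → Proficient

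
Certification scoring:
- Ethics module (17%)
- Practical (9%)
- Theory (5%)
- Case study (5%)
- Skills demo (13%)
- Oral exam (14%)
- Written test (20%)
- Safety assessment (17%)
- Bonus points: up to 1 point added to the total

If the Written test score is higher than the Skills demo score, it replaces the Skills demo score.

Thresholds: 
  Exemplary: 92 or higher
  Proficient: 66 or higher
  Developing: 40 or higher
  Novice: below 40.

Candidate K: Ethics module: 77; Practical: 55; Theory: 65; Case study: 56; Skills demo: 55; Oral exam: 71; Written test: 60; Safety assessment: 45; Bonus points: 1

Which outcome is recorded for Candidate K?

Developing

Written test (60) > Skills demo (55), so Skills demo counts as 60.
Weighted total:
  Ethics module 77 × 0.17 = 13.09
  Practical 55 × 0.09 = 4.95
  Theory 65 × 0.05 = 3.25
  Case study 56 × 0.05 = 2.8
  Skills demo 60 × 0.13 = 7.8
  Oral exam 71 × 0.14 = 9.94
  Written test 60 × 0.2 = 12
  Safety assessment 45 × 0.17 = 7.65
Sum = 61.48
Bonus points: 61.48 + 1 = 62.48
62.48 is ≥ 40 and < 66 → Developing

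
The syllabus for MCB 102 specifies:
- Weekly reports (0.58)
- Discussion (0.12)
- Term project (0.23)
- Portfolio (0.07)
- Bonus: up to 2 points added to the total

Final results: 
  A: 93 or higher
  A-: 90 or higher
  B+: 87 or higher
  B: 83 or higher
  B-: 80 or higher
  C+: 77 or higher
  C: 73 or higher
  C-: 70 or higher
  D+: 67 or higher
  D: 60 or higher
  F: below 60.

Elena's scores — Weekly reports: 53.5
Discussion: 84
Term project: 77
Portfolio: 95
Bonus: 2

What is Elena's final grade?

D+

Weighted total:
  Weekly reports 53.5 × 0.58 = 31.03
  Discussion 84 × 0.12 = 10.08
  Term project 77 × 0.23 = 17.71
  Portfolio 95 × 0.07 = 6.65
Sum = 65.47
Bonus: 65.47 + 2 = 67.47
67.47 is ≥ 67 and < 70 → D+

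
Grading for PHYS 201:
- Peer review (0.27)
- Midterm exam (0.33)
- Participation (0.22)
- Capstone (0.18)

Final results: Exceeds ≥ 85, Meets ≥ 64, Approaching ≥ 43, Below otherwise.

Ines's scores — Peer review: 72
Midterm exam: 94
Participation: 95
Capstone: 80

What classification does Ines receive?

Weighted total:
  Peer review 72 × 0.27 = 19.44
  Midterm exam 94 × 0.33 = 31.02
  Participation 95 × 0.22 = 20.9
  Capstone 80 × 0.18 = 14.4
Sum = 85.76
85.76 ≥ 85 → Exceeds

Exceeds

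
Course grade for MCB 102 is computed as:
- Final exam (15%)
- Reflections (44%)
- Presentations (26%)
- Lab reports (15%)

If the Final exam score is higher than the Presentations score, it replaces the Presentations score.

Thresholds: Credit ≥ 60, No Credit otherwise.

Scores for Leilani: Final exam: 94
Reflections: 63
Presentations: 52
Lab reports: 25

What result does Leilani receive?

Final exam (94) > Presentations (52), so Presentations counts as 94.
Weighted total:
  Final exam 94 × 0.15 = 14.1
  Reflections 63 × 0.44 = 27.72
  Presentations 94 × 0.26 = 24.44
  Lab reports 25 × 0.15 = 3.75
Sum = 70.01
70.01 ≥ 60 → Credit

Credit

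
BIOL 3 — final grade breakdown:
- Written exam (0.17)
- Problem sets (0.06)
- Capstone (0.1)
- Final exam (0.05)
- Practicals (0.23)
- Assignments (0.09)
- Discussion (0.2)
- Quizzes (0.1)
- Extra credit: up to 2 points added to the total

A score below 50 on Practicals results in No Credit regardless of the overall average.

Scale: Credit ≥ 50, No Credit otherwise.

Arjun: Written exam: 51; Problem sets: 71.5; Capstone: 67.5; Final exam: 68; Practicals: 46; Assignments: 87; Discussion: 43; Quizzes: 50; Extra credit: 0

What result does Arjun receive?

Practicals score 46 < 50: minimum not met.
Weighted total:
  Written exam 51 × 0.17 = 8.67
  Problem sets 71.5 × 0.06 = 4.29
  Capstone 67.5 × 0.1 = 6.75
  Final exam 68 × 0.05 = 3.4
  Practicals 46 × 0.23 = 10.58
  Assignments 87 × 0.09 = 7.83
  Discussion 43 × 0.2 = 8.6
  Quizzes 50 × 0.1 = 5
Sum = 55.12
Extra credit: 55.12 + 0 = 55.12
Because the Practicals minimum was not met, the result is No Credit.

No Credit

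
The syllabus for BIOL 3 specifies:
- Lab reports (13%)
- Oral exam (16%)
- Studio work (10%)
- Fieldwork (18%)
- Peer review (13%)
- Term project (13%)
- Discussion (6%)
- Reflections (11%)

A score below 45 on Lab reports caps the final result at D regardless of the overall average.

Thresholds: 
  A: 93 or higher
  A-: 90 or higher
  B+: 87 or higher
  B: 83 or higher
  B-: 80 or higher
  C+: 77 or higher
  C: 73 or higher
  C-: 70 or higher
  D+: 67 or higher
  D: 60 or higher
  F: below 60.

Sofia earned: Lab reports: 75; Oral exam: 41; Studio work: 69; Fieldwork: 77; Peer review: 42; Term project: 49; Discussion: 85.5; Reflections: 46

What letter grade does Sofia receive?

F

Lab reports score 75 ≥ 45: minimum met.
Weighted total:
  Lab reports 75 × 0.13 = 9.75
  Oral exam 41 × 0.16 = 6.56
  Studio work 69 × 0.1 = 6.9
  Fieldwork 77 × 0.18 = 13.86
  Peer review 42 × 0.13 = 5.46
  Term project 49 × 0.13 = 6.37
  Discussion 85.5 × 0.06 = 5.13
  Reflections 46 × 0.11 = 5.06
Sum = 59.09
59.09 < 60 → F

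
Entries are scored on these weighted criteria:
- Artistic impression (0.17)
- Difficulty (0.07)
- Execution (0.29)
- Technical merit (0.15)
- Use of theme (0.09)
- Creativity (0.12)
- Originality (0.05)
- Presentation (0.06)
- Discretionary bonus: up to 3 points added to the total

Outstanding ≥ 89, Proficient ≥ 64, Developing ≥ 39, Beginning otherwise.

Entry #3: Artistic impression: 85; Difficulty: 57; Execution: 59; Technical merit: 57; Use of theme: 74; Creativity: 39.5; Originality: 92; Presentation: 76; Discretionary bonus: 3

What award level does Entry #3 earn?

Weighted total:
  Artistic impression 85 × 0.17 = 14.45
  Difficulty 57 × 0.07 = 3.99
  Execution 59 × 0.29 = 17.11
  Technical merit 57 × 0.15 = 8.55
  Use of theme 74 × 0.09 = 6.66
  Creativity 39.5 × 0.12 = 4.74
  Originality 92 × 0.05 = 4.6
  Presentation 76 × 0.06 = 4.56
Sum = 64.66
Discretionary bonus: 64.66 + 3 = 67.66
67.66 is ≥ 64 and < 89 → Proficient

Proficient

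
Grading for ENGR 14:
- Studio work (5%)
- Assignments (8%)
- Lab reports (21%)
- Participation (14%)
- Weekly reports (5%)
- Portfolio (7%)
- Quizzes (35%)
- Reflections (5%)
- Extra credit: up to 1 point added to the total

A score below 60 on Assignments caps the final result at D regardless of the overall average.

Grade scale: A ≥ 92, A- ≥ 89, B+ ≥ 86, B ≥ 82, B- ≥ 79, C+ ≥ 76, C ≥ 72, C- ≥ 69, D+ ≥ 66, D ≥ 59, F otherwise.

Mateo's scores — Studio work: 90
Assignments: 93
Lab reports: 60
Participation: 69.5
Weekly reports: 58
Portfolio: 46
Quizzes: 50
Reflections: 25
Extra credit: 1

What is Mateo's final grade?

D

Assignments score 93 ≥ 60: minimum met.
Weighted total:
  Studio work 90 × 0.05 = 4.5
  Assignments 93 × 0.08 = 7.44
  Lab reports 60 × 0.21 = 12.6
  Participation 69.5 × 0.14 = 9.73
  Weekly reports 58 × 0.05 = 2.9
  Portfolio 46 × 0.07 = 3.22
  Quizzes 50 × 0.35 = 17.5
  Reflections 25 × 0.05 = 1.25
Sum = 59.14
Extra credit: 59.14 + 1 = 60.14
60.14 is ≥ 59 and < 66 → D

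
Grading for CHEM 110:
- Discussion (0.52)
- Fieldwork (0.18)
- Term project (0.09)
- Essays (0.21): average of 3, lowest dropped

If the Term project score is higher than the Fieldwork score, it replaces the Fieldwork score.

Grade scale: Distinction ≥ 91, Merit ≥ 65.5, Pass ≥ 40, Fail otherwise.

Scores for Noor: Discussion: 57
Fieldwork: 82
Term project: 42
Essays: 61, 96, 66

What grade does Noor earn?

Pass

Essays: drop 61 → average of remaining 2 = 162/2 = 81
Term project (42) ≤ Fieldwork (82), so Fieldwork stays at 82.
Weighted total:
  Discussion 57 × 0.52 = 29.64
  Fieldwork 82 × 0.18 = 14.76
  Term project 42 × 0.09 = 3.78
  Essays 81 × 0.21 = 17.01
Sum = 65.19
65.19 is ≥ 40 and < 65.5 → Pass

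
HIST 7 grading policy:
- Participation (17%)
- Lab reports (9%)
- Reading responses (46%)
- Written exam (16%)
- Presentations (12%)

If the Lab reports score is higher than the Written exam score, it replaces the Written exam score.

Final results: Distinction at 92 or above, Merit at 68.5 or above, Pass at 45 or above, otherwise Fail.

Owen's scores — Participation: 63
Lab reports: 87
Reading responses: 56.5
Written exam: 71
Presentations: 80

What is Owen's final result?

Pass

Lab reports (87) > Written exam (71), so Written exam counts as 87.
Weighted total:
  Participation 63 × 0.17 = 10.71
  Lab reports 87 × 0.09 = 7.83
  Reading responses 56.5 × 0.46 = 25.99
  Written exam 87 × 0.16 = 13.92
  Presentations 80 × 0.12 = 9.6
Sum = 68.05
68.05 is ≥ 45 and < 68.5 → Pass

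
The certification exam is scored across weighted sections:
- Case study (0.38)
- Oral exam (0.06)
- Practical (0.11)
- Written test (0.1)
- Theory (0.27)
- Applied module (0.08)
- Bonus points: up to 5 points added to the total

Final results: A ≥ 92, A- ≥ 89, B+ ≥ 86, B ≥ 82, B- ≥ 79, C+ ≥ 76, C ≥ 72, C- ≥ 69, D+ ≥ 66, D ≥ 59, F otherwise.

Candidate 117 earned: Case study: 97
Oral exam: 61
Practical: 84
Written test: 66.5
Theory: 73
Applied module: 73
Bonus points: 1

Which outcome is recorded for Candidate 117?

B

Weighted total:
  Case study 97 × 0.38 = 36.86
  Oral exam 61 × 0.06 = 3.66
  Practical 84 × 0.11 = 9.24
  Written test 66.5 × 0.1 = 6.65
  Theory 73 × 0.27 = 19.71
  Applied module 73 × 0.08 = 5.84
Sum = 81.96
Bonus points: 81.96 + 1 = 82.96
82.96 is ≥ 82 and < 86 → B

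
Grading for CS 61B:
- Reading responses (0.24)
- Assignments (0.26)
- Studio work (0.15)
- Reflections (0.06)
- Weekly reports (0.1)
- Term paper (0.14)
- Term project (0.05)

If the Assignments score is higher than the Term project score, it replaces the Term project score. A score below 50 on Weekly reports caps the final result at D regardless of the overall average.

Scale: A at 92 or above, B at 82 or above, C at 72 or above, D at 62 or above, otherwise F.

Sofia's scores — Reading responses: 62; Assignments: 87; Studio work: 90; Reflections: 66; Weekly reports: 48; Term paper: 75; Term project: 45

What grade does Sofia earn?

Assignments (87) > Term project (45), so Term project counts as 87.
Weekly reports score 48 < 50: minimum not met.
Weighted total:
  Reading responses 62 × 0.24 = 14.88
  Assignments 87 × 0.26 = 22.62
  Studio work 90 × 0.15 = 13.5
  Reflections 66 × 0.06 = 3.96
  Weekly reports 48 × 0.1 = 4.8
  Term paper 75 × 0.14 = 10.5
  Term project 87 × 0.05 = 4.35
Sum = 74.61
74.61 would be C; cap at D applies → D.

D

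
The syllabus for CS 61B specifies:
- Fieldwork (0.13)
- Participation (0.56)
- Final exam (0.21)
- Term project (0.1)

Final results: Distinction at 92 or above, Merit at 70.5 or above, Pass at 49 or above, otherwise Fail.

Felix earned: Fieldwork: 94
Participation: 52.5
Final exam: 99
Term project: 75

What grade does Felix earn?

Weighted total:
  Fieldwork 94 × 0.13 = 12.22
  Participation 52.5 × 0.56 = 29.4
  Final exam 99 × 0.21 = 20.79
  Term project 75 × 0.1 = 7.5
Sum = 69.91
69.91 is ≥ 49 and < 70.5 → Pass

Pass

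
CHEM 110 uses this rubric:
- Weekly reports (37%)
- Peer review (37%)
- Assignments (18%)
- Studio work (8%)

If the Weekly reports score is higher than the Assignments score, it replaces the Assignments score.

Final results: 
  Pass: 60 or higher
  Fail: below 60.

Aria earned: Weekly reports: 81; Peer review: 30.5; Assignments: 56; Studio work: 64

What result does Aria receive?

Weekly reports (81) > Assignments (56), so Assignments counts as 81.
Weighted total:
  Weekly reports 81 × 0.37 = 29.97
  Peer review 30.5 × 0.37 = 11.285
  Assignments 81 × 0.18 = 14.58
  Studio work 64 × 0.08 = 5.12
Sum = 60.955
60.955 ≥ 60 → Pass

Pass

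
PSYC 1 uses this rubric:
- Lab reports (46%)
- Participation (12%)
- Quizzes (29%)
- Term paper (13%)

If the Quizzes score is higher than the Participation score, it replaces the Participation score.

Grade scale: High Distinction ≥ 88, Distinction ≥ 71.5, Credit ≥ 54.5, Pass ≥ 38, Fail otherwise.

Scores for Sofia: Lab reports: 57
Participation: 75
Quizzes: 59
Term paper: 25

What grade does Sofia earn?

Quizzes (59) ≤ Participation (75), so Participation stays at 75.
Weighted total:
  Lab reports 57 × 0.46 = 26.22
  Participation 75 × 0.12 = 9
  Quizzes 59 × 0.29 = 17.11
  Term paper 25 × 0.13 = 3.25
Sum = 55.58
55.58 is ≥ 54.5 and < 71.5 → Credit

Credit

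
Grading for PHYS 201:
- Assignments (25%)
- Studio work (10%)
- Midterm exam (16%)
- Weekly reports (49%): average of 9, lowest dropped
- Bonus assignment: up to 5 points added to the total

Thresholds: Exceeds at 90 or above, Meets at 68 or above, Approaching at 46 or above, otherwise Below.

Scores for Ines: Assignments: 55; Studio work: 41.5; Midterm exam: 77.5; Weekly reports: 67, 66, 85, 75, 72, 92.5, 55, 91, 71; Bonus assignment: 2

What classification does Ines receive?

Weekly reports: drop 55 → average of remaining 8 = 619.5/8 = 77.4375
Weighted total:
  Assignments 55 × 0.25 = 13.75
  Studio work 41.5 × 0.1 = 4.15
  Midterm exam 77.5 × 0.16 = 12.4
  Weekly reports 77.4375 × 0.49 = 37.944375
Sum = 68.244375
Bonus assignment: 68.244375 + 2 = 70.244375
70.244375 is ≥ 68 and < 90 → Meets

Meets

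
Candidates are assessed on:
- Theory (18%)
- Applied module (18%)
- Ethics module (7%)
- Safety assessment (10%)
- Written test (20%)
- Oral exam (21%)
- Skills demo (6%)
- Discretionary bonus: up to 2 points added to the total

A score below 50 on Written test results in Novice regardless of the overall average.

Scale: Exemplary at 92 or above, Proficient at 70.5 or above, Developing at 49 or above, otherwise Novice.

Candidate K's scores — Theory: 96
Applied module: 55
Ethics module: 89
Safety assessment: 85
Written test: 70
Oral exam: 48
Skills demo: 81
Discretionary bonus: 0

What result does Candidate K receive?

Written test score 70 ≥ 50: minimum met.
Weighted total:
  Theory 96 × 0.18 = 17.28
  Applied module 55 × 0.18 = 9.9
  Ethics module 89 × 0.07 = 6.23
  Safety assessment 85 × 0.1 = 8.5
  Written test 70 × 0.2 = 14
  Oral exam 48 × 0.21 = 10.08
  Skills demo 81 × 0.06 = 4.86
Sum = 70.85
Discretionary bonus: 70.85 + 0 = 70.85
70.85 is ≥ 70.5 and < 92 → Proficient

Proficient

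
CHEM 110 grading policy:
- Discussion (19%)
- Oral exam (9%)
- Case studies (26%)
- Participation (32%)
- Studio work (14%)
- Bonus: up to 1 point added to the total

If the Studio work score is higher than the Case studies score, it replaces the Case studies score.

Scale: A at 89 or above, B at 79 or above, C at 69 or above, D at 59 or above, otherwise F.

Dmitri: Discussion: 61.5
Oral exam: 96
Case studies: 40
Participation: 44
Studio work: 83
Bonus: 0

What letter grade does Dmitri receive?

Studio work (83) > Case studies (40), so Case studies counts as 83.
Weighted total:
  Discussion 61.5 × 0.19 = 11.685
  Oral exam 96 × 0.09 = 8.64
  Case studies 83 × 0.26 = 21.58
  Participation 44 × 0.32 = 14.08
  Studio work 83 × 0.14 = 11.62
Sum = 67.605
Bonus: 67.605 + 0 = 67.605
67.605 is ≥ 59 and < 69 → D

D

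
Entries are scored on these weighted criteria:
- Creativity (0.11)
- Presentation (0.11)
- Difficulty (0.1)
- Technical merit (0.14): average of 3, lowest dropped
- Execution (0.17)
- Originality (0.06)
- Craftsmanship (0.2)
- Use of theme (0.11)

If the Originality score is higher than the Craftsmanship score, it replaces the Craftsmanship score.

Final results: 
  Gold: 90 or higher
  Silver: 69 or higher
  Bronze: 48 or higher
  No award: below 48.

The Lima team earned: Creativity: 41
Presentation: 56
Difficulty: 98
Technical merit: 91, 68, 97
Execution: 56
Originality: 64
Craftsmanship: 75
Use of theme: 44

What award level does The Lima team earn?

Bronze

Technical merit: drop 68 → average of remaining 2 = 188/2 = 94
Originality (64) ≤ Craftsmanship (75), so Craftsmanship stays at 75.
Weighted total:
  Creativity 41 × 0.11 = 4.51
  Presentation 56 × 0.11 = 6.16
  Difficulty 98 × 0.1 = 9.8
  Technical merit 94 × 0.14 = 13.16
  Execution 56 × 0.17 = 9.52
  Originality 64 × 0.06 = 3.84
  Craftsmanship 75 × 0.2 = 15
  Use of theme 44 × 0.11 = 4.84
Sum = 66.83
66.83 is ≥ 48 and < 69 → Bronze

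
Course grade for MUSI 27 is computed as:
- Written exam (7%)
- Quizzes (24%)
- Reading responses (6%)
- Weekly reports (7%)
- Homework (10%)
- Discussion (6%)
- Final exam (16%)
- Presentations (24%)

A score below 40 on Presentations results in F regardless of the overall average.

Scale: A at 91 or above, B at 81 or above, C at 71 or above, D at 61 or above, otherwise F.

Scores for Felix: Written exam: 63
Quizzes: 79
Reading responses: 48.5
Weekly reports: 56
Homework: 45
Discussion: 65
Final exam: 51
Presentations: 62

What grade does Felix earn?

D

Presentations score 62 ≥ 40: minimum met.
Weighted total:
  Written exam 63 × 0.07 = 4.41
  Quizzes 79 × 0.24 = 18.96
  Reading responses 48.5 × 0.06 = 2.91
  Weekly reports 56 × 0.07 = 3.92
  Homework 45 × 0.1 = 4.5
  Discussion 65 × 0.06 = 3.9
  Final exam 51 × 0.16 = 8.16
  Presentations 62 × 0.24 = 14.88
Sum = 61.64
61.64 is ≥ 61 and < 71 → D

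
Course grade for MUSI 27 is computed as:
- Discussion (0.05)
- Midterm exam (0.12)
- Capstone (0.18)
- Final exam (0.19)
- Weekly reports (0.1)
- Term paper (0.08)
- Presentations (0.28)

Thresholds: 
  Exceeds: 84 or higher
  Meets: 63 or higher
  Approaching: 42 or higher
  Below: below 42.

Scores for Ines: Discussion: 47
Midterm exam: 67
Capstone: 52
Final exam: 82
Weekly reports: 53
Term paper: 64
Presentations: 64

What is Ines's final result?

Weighted total:
  Discussion 47 × 0.05 = 2.35
  Midterm exam 67 × 0.12 = 8.04
  Capstone 52 × 0.18 = 9.36
  Final exam 82 × 0.19 = 15.58
  Weekly reports 53 × 0.1 = 5.3
  Term paper 64 × 0.08 = 5.12
  Presentations 64 × 0.28 = 17.92
Sum = 63.67
63.67 is ≥ 63 and < 84 → Meets

Meets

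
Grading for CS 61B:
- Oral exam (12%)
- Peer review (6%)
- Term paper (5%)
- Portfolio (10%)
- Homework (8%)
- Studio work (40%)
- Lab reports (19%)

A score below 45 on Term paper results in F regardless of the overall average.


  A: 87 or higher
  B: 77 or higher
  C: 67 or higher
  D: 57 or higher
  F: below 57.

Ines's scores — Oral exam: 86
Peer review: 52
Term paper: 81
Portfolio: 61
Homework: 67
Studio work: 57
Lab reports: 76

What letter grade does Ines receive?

D

Term paper score 81 ≥ 45: minimum met.
Weighted total:
  Oral exam 86 × 0.12 = 10.32
  Peer review 52 × 0.06 = 3.12
  Term paper 81 × 0.05 = 4.05
  Portfolio 61 × 0.1 = 6.1
  Homework 67 × 0.08 = 5.36
  Studio work 57 × 0.4 = 22.8
  Lab reports 76 × 0.19 = 14.44
Sum = 66.19
66.19 is ≥ 57 and < 67 → D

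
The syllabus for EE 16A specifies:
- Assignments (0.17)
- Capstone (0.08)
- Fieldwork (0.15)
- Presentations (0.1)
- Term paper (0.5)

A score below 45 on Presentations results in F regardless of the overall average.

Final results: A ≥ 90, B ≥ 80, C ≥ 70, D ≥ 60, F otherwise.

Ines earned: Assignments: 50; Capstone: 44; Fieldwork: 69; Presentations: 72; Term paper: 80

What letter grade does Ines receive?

D

Presentations score 72 ≥ 45: minimum met.
Weighted total:
  Assignments 50 × 0.17 = 8.5
  Capstone 44 × 0.08 = 3.52
  Fieldwork 69 × 0.15 = 10.35
  Presentations 72 × 0.1 = 7.2
  Term paper 80 × 0.5 = 40
Sum = 69.57
69.57 is ≥ 60 and < 70 → D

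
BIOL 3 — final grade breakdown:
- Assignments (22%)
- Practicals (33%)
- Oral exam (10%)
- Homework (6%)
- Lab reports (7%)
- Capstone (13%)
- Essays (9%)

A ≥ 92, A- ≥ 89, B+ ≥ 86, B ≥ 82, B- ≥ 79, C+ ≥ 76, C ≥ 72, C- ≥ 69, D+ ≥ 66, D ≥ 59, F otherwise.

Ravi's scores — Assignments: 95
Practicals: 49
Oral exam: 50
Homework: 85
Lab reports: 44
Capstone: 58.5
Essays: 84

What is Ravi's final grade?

D

Weighted total:
  Assignments 95 × 0.22 = 20.9
  Practicals 49 × 0.33 = 16.17
  Oral exam 50 × 0.1 = 5
  Homework 85 × 0.06 = 5.1
  Lab reports 44 × 0.07 = 3.08
  Capstone 58.5 × 0.13 = 7.605
  Essays 84 × 0.09 = 7.56
Sum = 65.415
65.415 is ≥ 59 and < 66 → D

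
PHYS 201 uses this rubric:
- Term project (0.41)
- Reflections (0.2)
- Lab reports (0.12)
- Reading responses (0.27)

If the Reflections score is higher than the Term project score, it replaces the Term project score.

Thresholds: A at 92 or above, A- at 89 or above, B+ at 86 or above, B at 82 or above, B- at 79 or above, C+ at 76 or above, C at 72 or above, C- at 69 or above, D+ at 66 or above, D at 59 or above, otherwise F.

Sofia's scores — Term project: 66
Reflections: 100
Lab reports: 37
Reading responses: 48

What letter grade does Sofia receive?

Reflections (100) > Term project (66), so Term project counts as 100.
Weighted total:
  Term project 100 × 0.41 = 41
  Reflections 100 × 0.2 = 20
  Lab reports 37 × 0.12 = 4.44
  Reading responses 48 × 0.27 = 12.96
Sum = 78.4
78.4 is ≥ 76 and < 79 → C+

C+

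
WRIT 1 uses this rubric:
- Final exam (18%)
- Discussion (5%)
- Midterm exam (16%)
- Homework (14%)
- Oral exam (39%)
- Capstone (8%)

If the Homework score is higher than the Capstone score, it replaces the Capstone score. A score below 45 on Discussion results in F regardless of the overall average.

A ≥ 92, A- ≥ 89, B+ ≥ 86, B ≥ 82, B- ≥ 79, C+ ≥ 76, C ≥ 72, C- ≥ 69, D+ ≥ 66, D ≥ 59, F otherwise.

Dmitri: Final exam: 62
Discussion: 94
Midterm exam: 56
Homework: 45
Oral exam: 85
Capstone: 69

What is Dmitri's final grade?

Homework (45) ≤ Capstone (69), so Capstone stays at 69.
Discussion score 94 ≥ 45: minimum met.
Weighted total:
  Final exam 62 × 0.18 = 11.16
  Discussion 94 × 0.05 = 4.7
  Midterm exam 56 × 0.16 = 8.96
  Homework 45 × 0.14 = 6.3
  Oral exam 85 × 0.39 = 33.15
  Capstone 69 × 0.08 = 5.52
Sum = 69.79
69.79 is ≥ 69 and < 72 → C-

C-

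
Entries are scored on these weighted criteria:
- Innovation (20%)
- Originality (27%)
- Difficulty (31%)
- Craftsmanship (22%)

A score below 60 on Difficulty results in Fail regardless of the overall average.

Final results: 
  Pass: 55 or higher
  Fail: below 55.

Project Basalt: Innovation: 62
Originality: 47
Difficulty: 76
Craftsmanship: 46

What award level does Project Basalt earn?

Difficulty score 76 ≥ 60: minimum met.
Weighted total:
  Innovation 62 × 0.2 = 12.4
  Originality 47 × 0.27 = 12.69
  Difficulty 76 × 0.31 = 23.56
  Craftsmanship 46 × 0.22 = 10.12
Sum = 58.77
58.77 ≥ 55 → Pass

Pass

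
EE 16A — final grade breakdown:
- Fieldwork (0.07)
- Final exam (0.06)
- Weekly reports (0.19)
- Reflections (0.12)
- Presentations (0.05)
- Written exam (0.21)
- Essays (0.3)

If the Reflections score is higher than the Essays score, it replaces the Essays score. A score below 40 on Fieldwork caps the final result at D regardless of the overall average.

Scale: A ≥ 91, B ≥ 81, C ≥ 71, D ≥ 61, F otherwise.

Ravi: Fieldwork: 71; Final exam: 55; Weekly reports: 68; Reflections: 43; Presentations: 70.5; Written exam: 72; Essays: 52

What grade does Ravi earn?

Reflections (43) ≤ Essays (52), so Essays stays at 52.
Fieldwork score 71 ≥ 40: minimum met.
Weighted total:
  Fieldwork 71 × 0.07 = 4.97
  Final exam 55 × 0.06 = 3.3
  Weekly reports 68 × 0.19 = 12.92
  Reflections 43 × 0.12 = 5.16
  Presentations 70.5 × 0.05 = 3.525
  Written exam 72 × 0.21 = 15.12
  Essays 52 × 0.3 = 15.6
Sum = 60.595
60.595 < 61 → F

F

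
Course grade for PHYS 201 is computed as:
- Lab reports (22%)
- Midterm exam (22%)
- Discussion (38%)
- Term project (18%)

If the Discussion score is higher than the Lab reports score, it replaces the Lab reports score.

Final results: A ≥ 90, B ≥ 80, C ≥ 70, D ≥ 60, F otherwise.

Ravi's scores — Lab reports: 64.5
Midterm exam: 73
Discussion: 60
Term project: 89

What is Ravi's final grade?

D

Discussion (60) ≤ Lab reports (64.5), so Lab reports stays at 64.5.
Weighted total:
  Lab reports 64.5 × 0.22 = 14.19
  Midterm exam 73 × 0.22 = 16.06
  Discussion 60 × 0.38 = 22.8
  Term project 89 × 0.18 = 16.02
Sum = 69.07
69.07 is ≥ 60 and < 70 → D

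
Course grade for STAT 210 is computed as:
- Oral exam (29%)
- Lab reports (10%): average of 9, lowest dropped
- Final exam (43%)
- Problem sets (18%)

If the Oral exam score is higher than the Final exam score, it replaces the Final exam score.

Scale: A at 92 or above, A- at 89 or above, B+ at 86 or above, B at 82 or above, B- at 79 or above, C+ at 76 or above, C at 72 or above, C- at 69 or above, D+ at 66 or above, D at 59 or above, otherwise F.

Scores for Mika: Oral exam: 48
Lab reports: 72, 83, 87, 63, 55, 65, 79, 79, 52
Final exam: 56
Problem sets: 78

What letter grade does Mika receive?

Lab reports: drop 52 → average of remaining 8 = 583/8 = 72.875
Oral exam (48) ≤ Final exam (56), so Final exam stays at 56.
Weighted total:
  Oral exam 48 × 0.29 = 13.92
  Lab reports 72.875 × 0.1 = 7.2875
  Final exam 56 × 0.43 = 24.08
  Problem sets 78 × 0.18 = 14.04
Sum = 59.3275
59.3275 is ≥ 59 and < 66 → D

D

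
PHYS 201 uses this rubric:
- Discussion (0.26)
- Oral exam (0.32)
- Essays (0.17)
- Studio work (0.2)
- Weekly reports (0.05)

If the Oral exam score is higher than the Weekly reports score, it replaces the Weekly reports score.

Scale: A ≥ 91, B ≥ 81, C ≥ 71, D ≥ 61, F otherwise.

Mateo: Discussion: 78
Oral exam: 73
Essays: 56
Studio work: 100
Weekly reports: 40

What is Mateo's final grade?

Oral exam (73) > Weekly reports (40), so Weekly reports counts as 73.
Weighted total:
  Discussion 78 × 0.26 = 20.28
  Oral exam 73 × 0.32 = 23.36
  Essays 56 × 0.17 = 9.52
  Studio work 100 × 0.2 = 20
  Weekly reports 73 × 0.05 = 3.65
Sum = 76.81
76.81 is ≥ 71 and < 81 → C

C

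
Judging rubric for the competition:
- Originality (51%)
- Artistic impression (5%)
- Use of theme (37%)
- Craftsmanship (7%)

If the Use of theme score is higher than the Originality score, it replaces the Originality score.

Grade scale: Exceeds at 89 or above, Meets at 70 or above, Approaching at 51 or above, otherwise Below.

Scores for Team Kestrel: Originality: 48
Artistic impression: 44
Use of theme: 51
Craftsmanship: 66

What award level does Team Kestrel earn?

Approaching

Use of theme (51) > Originality (48), so Originality counts as 51.
Weighted total:
  Originality 51 × 0.51 = 26.01
  Artistic impression 44 × 0.05 = 2.2
  Use of theme 51 × 0.37 = 18.87
  Craftsmanship 66 × 0.07 = 4.62
Sum = 51.7
51.7 is ≥ 51 and < 70 → Approaching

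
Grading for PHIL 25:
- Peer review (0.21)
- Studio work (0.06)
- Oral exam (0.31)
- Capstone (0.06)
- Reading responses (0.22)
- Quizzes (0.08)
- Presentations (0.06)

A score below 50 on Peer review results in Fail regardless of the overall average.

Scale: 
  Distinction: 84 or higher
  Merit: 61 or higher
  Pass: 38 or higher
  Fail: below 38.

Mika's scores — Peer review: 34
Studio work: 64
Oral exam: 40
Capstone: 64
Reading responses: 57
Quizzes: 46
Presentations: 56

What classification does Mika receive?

Peer review score 34 < 50: minimum not met.
Weighted total:
  Peer review 34 × 0.21 = 7.14
  Studio work 64 × 0.06 = 3.84
  Oral exam 40 × 0.31 = 12.4
  Capstone 64 × 0.06 = 3.84
  Reading responses 57 × 0.22 = 12.54
  Quizzes 46 × 0.08 = 3.68
  Presentations 56 × 0.06 = 3.36
Sum = 46.8
Because the Peer review minimum was not met, the result is Fail.

Fail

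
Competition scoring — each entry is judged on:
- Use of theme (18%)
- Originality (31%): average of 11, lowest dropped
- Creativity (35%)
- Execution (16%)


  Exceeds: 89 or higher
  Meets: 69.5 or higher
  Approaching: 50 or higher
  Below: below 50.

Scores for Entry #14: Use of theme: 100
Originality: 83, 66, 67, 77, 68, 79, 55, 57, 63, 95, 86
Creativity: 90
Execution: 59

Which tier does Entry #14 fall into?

Originality: drop 55 → average of remaining 10 = 741/10 = 74.1
Weighted total:
  Use of theme 100 × 0.18 = 18
  Originality 74.1 × 0.31 = 22.971
  Creativity 90 × 0.35 = 31.5
  Execution 59 × 0.16 = 9.44
Sum = 81.911
81.911 is ≥ 69.5 and < 89 → Meets

Meets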